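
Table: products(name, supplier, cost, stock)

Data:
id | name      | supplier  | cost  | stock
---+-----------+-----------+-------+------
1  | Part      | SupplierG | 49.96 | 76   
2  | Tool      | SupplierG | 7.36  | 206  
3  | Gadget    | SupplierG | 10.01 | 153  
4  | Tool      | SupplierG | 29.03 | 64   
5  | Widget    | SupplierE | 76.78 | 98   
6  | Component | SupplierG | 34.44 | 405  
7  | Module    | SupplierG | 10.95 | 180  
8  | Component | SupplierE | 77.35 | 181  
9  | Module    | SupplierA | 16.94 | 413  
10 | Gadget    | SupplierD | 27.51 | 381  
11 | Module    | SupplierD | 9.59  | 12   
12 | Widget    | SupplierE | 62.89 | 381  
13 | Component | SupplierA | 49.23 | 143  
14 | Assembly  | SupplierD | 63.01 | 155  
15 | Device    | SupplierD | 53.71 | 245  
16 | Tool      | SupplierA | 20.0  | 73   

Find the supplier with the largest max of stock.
SELECT supplier, MAX(stock) as val
FROM products
GROUP BY supplier
ORDER BY val DESC
LIMIT 1

Result: SupplierA with max(stock) = 413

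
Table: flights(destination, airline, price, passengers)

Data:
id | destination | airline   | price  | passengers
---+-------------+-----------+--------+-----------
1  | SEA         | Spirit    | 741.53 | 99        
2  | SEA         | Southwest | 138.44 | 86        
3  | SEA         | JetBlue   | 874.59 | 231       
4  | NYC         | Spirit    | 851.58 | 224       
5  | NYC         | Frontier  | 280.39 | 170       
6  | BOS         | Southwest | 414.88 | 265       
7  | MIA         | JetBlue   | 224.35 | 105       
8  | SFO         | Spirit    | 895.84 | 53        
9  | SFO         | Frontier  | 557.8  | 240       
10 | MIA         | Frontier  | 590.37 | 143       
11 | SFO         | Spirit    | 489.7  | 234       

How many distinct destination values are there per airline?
SELECT airline, COUNT(DISTINCT destination)
FROM flights
GROUP BY airline

Result:
  Frontier: 3 distinct
  JetBlue: 2 distinct
  Southwest: 2 distinct
  Spirit: 3 distinct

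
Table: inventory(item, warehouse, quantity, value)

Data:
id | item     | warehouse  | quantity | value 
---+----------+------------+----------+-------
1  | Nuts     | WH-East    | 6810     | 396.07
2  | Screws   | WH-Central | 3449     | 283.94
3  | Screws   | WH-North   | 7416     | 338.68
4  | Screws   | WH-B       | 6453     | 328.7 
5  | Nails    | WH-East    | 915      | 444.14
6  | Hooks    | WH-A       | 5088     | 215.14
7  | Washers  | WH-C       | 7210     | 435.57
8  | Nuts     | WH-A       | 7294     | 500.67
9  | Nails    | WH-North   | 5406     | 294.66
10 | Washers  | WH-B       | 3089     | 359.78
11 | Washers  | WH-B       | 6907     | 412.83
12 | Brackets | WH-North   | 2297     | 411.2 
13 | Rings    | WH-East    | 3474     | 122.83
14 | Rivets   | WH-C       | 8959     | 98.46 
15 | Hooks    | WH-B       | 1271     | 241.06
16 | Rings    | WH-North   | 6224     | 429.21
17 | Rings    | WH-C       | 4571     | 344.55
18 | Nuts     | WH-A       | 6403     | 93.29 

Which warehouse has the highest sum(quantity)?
SELECT warehouse, SUM(quantity) as val
FROM inventory
GROUP BY warehouse
ORDER BY val DESC
LIMIT 1

Result: WH-North with sum(quantity) = 21343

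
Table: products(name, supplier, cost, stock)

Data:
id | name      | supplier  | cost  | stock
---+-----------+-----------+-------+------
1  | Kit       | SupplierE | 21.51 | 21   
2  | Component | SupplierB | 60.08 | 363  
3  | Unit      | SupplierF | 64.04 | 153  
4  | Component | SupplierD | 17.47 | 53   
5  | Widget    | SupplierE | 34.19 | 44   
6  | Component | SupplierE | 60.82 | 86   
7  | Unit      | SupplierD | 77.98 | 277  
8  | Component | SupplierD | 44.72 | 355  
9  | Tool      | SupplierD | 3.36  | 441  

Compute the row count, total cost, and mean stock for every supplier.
SELECT supplier,
       COUNT(*) as cnt,
       SUM(cost) as total_cost,
       AVG(stock) as avg_stock
FROM products
GROUP BY supplier

Result:
  SupplierB: 1 records, 60.08 total cost, 363.00 avg stock
  SupplierD: 4 records, 143.53 total cost, 281.50 avg stock
  SupplierE: 3 records, 116.52 total cost, 50.33 avg stock
  SupplierF: 1 records, 64.04 total cost, 153.00 avg stock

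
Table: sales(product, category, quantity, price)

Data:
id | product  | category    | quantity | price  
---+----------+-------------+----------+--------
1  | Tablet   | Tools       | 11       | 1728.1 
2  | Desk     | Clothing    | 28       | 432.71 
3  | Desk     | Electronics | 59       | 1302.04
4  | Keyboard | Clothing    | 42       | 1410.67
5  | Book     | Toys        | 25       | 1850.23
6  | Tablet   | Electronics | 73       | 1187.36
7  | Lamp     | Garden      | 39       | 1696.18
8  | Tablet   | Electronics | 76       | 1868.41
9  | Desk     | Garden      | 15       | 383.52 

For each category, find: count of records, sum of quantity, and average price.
SELECT category,
       COUNT(*) as cnt,
       SUM(quantity) as total_quantity,
       AVG(price) as avg_price
FROM sales
GROUP BY category

Result:
  Clothing: 2 records, 70 total quantity, 921.69 avg price
  Electronics: 3 records, 208 total quantity, 1452.60 avg price
  Garden: 2 records, 54 total quantity, 1039.85 avg price
  Tools: 1 records, 11 total quantity, 1728.10 avg price
  Toys: 1 records, 25 total quantity, 1850.23 avg price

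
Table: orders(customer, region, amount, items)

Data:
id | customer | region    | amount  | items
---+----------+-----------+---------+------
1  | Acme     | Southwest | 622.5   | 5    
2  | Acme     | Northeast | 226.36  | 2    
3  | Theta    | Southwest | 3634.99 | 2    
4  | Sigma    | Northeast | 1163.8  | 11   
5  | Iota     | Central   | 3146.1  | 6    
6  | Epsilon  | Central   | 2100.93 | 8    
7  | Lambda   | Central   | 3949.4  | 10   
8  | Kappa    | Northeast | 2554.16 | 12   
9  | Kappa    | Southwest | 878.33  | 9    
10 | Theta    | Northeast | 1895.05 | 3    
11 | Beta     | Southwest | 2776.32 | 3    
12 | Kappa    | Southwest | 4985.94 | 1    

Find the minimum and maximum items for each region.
SELECT region, MIN(items), MAX(items)
FROM orders
GROUP BY region

Result:
  Central: min=6, max=10
  Northeast: min=2, max=12
  Southwest: min=1, max=9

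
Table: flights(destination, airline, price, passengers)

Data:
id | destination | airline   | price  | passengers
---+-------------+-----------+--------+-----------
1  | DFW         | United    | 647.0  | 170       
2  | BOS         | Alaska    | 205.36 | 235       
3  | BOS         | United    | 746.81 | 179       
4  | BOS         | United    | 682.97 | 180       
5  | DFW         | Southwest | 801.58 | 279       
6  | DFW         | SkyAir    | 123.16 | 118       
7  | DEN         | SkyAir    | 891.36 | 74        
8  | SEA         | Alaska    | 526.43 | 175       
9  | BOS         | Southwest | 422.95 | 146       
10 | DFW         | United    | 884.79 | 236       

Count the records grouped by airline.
SELECT airline, COUNT(*) as count
FROM flights
GROUP BY airline

Result:
  Alaska: 2
  SkyAir: 2
  Southwest: 2
  United: 4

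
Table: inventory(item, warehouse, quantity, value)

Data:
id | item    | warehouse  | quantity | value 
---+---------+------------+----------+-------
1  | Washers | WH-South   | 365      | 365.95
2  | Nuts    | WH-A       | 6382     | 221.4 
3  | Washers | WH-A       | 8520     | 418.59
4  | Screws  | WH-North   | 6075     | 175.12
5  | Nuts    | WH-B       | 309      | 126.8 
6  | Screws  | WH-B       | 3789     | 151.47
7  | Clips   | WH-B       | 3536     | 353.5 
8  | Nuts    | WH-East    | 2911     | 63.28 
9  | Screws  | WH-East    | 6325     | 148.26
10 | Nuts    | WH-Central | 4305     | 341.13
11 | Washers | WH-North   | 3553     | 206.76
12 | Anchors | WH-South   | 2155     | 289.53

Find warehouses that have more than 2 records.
SELECT warehouse, COUNT(*) as cnt
FROM inventory
GROUP BY warehouse
HAVING COUNT(*) > 2

Result:
  WH-B: 3

Note: HAVING filters groups after aggregation, WHERE filters rows before.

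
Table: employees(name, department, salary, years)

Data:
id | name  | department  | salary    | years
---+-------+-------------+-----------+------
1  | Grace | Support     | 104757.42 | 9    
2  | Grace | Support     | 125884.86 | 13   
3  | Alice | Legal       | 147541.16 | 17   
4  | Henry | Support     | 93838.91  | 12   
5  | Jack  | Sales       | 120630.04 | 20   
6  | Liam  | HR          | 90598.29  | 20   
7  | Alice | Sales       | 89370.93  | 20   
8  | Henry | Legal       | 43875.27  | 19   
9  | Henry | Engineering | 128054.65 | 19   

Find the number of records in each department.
SELECT department, COUNT(*) as count
FROM employees
GROUP BY department

Result:
  Engineering: 1
  HR: 1
  Legal: 2
  Sales: 2
  Support: 3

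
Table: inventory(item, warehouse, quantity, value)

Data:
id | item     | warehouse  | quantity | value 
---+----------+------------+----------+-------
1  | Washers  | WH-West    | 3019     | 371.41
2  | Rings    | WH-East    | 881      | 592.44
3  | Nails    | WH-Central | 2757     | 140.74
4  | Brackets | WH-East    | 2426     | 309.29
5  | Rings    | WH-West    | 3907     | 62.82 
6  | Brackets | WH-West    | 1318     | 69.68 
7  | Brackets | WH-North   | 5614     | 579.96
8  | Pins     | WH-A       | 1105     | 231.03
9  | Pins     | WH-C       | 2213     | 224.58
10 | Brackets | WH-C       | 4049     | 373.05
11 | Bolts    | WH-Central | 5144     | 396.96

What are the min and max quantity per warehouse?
SELECT warehouse, MIN(quantity), MAX(quantity)
FROM inventory
GROUP BY warehouse

Result:
  WH-A: min=1105, max=1105
  WH-C: min=2213, max=4049
  WH-Central: min=2757, max=5144
  WH-East: min=881, max=2426
  WH-North: min=5614, max=5614
  WH-West: min=1318, max=3907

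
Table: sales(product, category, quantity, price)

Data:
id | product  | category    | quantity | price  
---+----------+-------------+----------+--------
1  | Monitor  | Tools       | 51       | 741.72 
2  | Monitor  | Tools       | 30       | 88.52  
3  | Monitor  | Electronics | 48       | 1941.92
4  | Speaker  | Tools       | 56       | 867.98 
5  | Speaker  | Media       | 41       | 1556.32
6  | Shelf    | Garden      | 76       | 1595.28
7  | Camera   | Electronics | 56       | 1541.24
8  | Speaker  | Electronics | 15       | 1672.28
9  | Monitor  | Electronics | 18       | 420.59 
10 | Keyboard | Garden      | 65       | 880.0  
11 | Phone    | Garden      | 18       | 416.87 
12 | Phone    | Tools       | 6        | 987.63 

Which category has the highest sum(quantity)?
SELECT category, SUM(quantity) as val
FROM sales
GROUP BY category
ORDER BY val DESC
LIMIT 1

Result: Garden with sum(quantity) = 159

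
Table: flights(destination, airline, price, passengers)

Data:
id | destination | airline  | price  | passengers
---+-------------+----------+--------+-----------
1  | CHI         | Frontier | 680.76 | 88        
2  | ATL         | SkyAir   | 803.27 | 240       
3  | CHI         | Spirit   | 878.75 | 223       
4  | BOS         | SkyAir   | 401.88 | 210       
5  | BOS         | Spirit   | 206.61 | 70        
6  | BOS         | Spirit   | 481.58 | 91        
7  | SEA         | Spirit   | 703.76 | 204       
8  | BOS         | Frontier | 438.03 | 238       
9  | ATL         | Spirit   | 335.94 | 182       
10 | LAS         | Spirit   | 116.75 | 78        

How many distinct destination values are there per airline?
SELECT airline, COUNT(DISTINCT destination)
FROM flights
GROUP BY airline

Result:
  Frontier: 2 distinct
  SkyAir: 2 distinct
  Spirit: 5 distinct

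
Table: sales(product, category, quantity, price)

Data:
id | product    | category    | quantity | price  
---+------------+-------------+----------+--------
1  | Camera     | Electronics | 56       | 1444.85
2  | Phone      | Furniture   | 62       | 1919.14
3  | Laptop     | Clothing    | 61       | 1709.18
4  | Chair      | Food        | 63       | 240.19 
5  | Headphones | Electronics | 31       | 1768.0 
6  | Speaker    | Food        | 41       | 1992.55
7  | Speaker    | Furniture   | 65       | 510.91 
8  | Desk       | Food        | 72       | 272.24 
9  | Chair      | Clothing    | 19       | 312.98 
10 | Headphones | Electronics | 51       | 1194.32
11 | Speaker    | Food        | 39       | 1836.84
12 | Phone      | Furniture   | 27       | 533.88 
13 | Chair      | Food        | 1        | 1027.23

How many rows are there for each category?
SELECT category, COUNT(*) as count
FROM sales
GROUP BY category

Result:
  Clothing: 2
  Electronics: 3
  Food: 5
  Furniture: 3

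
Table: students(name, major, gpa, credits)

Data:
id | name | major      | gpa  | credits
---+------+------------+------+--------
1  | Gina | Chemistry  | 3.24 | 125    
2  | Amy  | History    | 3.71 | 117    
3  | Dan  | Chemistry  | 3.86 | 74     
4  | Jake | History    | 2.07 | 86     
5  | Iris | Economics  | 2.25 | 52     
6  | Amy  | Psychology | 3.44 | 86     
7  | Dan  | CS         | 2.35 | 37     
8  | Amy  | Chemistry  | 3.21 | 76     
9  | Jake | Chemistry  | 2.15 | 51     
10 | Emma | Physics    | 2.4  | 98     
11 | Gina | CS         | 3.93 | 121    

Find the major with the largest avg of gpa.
SELECT major, AVG(gpa) as val
FROM students
GROUP BY major
ORDER BY val DESC
LIMIT 1

Result: Psychology with avg(gpa) = 3.44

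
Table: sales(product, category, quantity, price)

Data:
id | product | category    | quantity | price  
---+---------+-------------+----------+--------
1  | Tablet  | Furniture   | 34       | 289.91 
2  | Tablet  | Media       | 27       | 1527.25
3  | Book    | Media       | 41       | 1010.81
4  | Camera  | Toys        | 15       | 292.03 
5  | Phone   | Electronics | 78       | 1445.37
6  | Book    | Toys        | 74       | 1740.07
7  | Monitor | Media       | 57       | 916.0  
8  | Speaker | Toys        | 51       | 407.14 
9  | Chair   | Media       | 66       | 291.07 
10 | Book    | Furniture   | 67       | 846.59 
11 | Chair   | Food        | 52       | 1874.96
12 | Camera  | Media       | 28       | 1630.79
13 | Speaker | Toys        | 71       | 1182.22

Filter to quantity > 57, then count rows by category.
SELECT category, COUNT(*)
FROM sales
WHERE quantity > 57
GROUP BY category

Note: WHERE filters rows before grouping.

Result:
  Electronics: 1
  Furniture: 1
  Media: 1
  Toys: 2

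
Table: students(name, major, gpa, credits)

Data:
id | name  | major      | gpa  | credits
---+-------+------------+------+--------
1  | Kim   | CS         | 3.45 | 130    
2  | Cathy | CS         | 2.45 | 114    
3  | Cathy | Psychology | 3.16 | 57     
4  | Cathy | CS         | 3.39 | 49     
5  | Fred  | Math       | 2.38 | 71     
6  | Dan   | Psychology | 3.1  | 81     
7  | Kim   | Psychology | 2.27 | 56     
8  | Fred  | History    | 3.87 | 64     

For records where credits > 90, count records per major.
SELECT major, COUNT(*)
FROM students
WHERE credits > 90
GROUP BY major

Note: WHERE filters rows before grouping.

Result:
  CS: 2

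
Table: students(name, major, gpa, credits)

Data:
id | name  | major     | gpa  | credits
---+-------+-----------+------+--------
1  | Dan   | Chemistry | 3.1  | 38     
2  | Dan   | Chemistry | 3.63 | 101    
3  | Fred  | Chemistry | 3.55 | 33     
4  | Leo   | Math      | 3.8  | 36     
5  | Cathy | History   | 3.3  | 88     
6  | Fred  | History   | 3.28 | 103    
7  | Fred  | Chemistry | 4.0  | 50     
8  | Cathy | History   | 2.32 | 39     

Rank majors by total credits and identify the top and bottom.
SELECT major, SUM(credits)
FROM students
GROUP BY major
ORDER BY SUM(credits)

All groups:
  Math: 36
  Chemistry: 222
  History: 230

Highest: History (230)
Lowest: Math (36)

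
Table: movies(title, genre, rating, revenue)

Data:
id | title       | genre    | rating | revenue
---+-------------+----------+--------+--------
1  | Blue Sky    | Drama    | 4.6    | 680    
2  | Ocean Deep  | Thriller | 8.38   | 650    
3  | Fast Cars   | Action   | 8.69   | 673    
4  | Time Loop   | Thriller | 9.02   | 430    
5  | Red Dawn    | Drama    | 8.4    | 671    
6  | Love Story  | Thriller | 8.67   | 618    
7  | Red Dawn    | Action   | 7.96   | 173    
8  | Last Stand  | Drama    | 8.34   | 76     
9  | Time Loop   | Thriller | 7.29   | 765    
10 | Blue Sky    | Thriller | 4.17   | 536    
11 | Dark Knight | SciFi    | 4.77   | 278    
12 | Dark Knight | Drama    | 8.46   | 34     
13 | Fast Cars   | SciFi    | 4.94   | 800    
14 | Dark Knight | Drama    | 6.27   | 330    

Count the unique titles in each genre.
SELECT genre, COUNT(DISTINCT title)
FROM movies
GROUP BY genre

Result:
  Action: 2 distinct
  Drama: 4 distinct
  SciFi: 2 distinct
  Thriller: 4 distinct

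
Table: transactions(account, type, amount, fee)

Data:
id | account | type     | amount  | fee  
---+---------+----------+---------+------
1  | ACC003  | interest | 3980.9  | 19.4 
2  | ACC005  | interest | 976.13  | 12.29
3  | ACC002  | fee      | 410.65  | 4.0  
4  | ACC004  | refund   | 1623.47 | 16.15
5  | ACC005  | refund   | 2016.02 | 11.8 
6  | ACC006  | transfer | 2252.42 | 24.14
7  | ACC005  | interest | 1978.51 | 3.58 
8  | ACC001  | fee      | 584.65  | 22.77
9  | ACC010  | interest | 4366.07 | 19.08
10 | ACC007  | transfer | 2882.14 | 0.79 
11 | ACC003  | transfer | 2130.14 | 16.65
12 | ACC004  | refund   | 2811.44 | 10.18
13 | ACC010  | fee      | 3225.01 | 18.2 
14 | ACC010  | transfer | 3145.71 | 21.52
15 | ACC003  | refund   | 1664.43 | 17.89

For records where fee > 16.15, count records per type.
SELECT type, COUNT(*)
FROM transactions
WHERE fee > 16.15
GROUP BY type

Note: WHERE filters rows before grouping.

Result:
  fee: 2
  interest: 2
  refund: 1
  transfer: 3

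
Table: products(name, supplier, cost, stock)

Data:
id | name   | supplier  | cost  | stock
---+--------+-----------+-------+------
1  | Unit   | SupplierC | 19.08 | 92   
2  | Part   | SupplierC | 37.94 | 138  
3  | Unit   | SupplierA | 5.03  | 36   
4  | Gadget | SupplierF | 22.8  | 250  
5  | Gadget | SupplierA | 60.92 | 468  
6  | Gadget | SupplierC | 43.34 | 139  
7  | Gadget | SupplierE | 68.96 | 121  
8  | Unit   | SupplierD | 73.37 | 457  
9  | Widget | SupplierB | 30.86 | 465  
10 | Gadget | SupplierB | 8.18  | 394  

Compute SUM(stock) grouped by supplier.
SELECT supplier, SUM(stock) as result
FROM products
GROUP BY supplier

Result:
  SupplierA: 504
  SupplierB: 859
  SupplierC: 369
  SupplierD: 457
  SupplierE: 121
  SupplierF: 250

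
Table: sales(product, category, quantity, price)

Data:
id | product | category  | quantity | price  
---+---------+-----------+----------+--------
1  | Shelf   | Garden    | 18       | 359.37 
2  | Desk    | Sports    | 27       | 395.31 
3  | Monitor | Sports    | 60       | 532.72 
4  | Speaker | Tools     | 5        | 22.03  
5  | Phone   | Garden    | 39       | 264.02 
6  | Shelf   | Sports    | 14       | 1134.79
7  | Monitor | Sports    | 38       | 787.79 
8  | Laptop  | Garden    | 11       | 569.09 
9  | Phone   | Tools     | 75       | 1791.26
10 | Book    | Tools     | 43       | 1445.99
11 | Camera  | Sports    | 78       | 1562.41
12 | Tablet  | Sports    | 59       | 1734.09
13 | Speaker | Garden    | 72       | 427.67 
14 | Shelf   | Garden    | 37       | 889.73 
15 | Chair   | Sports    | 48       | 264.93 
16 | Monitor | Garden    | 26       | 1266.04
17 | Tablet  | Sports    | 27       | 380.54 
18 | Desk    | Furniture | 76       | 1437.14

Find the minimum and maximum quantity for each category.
SELECT category, MIN(quantity), MAX(quantity)
FROM sales
GROUP BY category

Result:
  Furniture: min=76, max=76
  Garden: min=11, max=72
  Sports: min=14, max=78
  Tools: min=5, max=75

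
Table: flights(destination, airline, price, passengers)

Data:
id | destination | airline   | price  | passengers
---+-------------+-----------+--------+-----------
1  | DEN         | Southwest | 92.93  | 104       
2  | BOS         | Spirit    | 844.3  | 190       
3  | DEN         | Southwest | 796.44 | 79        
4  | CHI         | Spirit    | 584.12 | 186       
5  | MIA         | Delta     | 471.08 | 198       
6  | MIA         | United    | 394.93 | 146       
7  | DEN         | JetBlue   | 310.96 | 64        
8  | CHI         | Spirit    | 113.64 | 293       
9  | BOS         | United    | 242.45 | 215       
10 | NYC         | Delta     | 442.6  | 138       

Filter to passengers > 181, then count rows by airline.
SELECT airline, COUNT(*)
FROM flights
WHERE passengers > 181
GROUP BY airline

Note: WHERE filters rows before grouping.

Result:
  Delta: 1
  Spirit: 3
  United: 1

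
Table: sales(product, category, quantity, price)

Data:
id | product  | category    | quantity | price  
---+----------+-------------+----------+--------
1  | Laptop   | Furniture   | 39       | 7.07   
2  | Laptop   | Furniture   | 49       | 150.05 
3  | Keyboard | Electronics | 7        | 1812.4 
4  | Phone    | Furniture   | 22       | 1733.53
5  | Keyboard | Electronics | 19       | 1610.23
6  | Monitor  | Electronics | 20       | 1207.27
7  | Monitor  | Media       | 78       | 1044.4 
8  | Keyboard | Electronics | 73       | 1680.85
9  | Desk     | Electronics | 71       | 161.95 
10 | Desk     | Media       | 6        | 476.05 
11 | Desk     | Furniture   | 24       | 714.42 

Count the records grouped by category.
SELECT category, COUNT(*) as count
FROM sales
GROUP BY category

Result:
  Electronics: 5
  Furniture: 4
  Media: 2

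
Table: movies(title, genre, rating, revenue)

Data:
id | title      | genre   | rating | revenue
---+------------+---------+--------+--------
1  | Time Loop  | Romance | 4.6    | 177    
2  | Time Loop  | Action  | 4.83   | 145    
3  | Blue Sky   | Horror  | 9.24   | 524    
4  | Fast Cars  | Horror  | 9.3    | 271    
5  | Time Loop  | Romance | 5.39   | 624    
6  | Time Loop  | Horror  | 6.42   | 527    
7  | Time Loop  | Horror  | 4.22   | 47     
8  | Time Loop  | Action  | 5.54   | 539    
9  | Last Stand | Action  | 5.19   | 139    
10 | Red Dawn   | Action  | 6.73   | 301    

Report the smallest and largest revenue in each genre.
SELECT genre, MIN(revenue), MAX(revenue)
FROM movies
GROUP BY genre

Result:
  Action: min=139, max=539
  Horror: min=47, max=527
  Romance: min=177, max=624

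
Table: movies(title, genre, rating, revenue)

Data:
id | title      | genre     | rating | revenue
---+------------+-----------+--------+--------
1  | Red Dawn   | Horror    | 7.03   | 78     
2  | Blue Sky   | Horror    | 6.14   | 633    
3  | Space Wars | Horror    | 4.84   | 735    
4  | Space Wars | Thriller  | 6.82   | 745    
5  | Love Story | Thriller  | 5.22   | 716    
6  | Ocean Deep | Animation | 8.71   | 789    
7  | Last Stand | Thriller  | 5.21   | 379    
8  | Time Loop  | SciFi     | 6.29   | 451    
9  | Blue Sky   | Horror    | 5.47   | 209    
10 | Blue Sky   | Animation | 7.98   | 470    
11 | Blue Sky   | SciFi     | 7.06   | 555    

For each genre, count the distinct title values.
SELECT genre, COUNT(DISTINCT title)
FROM movies
GROUP BY genre

Result:
  Animation: 2 distinct
  Horror: 3 distinct
  SciFi: 2 distinct
  Thriller: 3 distinct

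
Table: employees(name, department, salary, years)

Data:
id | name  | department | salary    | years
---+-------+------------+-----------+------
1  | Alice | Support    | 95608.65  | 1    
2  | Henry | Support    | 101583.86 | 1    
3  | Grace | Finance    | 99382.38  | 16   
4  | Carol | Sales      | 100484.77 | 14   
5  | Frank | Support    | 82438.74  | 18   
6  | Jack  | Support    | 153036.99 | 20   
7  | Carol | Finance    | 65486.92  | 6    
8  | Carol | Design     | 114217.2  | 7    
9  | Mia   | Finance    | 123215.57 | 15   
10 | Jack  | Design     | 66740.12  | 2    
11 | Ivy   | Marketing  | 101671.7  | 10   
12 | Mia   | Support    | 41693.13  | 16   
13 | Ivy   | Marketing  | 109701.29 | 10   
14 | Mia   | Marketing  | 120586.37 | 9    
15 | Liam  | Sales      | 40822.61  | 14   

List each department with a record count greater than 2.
SELECT department, COUNT(*) as cnt
FROM employees
GROUP BY department
HAVING COUNT(*) > 2

Result:
  Finance: 3
  Marketing: 3
  Support: 5

Note: HAVING filters groups after aggregation, WHERE filters rows before.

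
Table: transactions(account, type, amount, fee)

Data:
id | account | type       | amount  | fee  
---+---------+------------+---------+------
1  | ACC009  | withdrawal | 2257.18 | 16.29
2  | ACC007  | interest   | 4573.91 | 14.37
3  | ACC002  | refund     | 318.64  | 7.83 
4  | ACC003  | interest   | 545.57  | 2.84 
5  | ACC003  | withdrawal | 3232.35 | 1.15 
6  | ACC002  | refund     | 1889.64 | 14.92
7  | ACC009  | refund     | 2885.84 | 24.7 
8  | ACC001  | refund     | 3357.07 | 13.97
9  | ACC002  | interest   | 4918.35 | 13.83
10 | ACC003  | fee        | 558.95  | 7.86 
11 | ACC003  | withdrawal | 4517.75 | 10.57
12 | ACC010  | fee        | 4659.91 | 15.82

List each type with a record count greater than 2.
SELECT type, COUNT(*) as cnt
FROM transactions
GROUP BY type
HAVING COUNT(*) > 2

Result:
  interest: 3
  refund: 4
  withdrawal: 3

Note: HAVING filters groups after aggregation, WHERE filters rows before.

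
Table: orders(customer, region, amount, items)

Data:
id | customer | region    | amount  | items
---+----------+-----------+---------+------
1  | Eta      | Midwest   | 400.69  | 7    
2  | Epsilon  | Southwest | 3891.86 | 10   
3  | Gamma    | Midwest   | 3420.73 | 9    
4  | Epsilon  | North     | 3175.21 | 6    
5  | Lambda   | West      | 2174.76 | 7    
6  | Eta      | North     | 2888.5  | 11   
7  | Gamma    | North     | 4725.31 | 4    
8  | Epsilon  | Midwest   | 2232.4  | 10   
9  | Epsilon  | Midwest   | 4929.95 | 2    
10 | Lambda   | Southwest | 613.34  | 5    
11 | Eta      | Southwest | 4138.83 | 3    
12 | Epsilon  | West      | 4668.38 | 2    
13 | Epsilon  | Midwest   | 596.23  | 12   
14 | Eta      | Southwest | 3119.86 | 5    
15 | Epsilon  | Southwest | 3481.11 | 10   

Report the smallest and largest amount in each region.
SELECT region, MIN(amount), MAX(amount)
FROM orders
GROUP BY region

Result:
  Midwest: min=400.69, max=4929.95
  North: min=2888.50, max=4725.31
  Southwest: min=613.34, max=4138.83
  West: min=2174.76, max=4668.38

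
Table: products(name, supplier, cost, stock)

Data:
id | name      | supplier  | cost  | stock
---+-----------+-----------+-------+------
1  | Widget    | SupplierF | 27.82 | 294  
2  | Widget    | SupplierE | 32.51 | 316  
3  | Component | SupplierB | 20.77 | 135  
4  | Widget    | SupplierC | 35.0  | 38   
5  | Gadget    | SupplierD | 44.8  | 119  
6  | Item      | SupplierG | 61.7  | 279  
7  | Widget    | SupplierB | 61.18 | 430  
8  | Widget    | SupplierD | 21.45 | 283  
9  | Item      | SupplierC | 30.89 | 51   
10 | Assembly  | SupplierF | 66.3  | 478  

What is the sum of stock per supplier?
SELECT supplier, SUM(stock) as result
FROM products
GROUP BY supplier

Result:
  SupplierB: 565
  SupplierC: 89
  SupplierD: 402
  SupplierE: 316
  SupplierF: 772
  SupplierG: 279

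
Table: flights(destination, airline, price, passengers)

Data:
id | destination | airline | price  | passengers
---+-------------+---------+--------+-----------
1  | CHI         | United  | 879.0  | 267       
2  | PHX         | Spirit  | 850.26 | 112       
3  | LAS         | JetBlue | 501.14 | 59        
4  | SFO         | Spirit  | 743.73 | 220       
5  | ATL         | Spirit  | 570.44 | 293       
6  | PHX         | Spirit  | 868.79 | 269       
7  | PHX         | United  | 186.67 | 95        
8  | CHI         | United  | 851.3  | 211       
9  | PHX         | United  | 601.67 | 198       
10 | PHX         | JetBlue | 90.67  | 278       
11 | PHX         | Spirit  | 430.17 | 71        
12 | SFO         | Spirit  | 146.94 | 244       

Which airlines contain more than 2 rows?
SELECT airline, COUNT(*) as cnt
FROM flights
GROUP BY airline
HAVING COUNT(*) > 2

Result:
  Spirit: 6
  United: 4

Note: HAVING filters groups after aggregation, WHERE filters rows before.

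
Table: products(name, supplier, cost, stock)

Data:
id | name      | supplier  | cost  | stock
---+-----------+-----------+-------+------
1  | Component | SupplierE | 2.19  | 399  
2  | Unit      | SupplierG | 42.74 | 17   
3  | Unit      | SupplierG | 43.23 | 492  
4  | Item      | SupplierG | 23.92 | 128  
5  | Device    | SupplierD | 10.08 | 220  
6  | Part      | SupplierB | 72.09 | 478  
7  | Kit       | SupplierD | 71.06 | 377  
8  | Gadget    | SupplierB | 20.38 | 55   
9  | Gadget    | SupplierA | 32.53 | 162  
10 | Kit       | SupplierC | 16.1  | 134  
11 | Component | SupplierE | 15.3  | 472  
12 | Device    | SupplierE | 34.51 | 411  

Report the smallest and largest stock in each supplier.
SELECT supplier, MIN(stock), MAX(stock)
FROM products
GROUP BY supplier

Result:
  SupplierA: min=162, max=162
  SupplierB: min=55, max=478
  SupplierC: min=134, max=134
  SupplierD: min=220, max=377
  SupplierE: min=399, max=472
  SupplierG: min=17, max=492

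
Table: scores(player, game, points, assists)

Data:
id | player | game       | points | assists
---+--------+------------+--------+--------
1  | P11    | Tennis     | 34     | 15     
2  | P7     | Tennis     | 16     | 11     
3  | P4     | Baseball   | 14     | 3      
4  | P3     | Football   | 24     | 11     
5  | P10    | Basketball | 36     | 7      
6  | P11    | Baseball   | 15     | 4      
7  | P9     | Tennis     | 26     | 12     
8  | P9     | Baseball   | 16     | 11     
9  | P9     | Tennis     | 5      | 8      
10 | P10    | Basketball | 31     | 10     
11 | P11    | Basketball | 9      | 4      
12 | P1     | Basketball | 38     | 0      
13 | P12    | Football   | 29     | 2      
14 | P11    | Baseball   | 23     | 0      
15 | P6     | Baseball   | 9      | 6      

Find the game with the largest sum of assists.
SELECT game, SUM(assists) as val
FROM scores
GROUP BY game
ORDER BY val DESC
LIMIT 1

Result: Tennis with sum(assists) = 46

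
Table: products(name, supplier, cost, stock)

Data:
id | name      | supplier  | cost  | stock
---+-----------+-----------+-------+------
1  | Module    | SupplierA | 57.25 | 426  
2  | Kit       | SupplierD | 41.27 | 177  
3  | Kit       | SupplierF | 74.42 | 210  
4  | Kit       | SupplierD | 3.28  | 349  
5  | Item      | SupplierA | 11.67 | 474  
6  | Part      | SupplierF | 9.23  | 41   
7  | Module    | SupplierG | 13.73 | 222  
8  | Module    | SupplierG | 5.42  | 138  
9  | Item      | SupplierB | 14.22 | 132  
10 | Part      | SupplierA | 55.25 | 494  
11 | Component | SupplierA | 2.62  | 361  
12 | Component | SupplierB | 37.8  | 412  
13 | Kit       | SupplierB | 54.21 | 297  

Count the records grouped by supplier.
SELECT supplier, COUNT(*) as count
FROM products
GROUP BY supplier

Result:
  SupplierA: 4
  SupplierB: 3
  SupplierD: 2
  SupplierF: 2
  SupplierG: 2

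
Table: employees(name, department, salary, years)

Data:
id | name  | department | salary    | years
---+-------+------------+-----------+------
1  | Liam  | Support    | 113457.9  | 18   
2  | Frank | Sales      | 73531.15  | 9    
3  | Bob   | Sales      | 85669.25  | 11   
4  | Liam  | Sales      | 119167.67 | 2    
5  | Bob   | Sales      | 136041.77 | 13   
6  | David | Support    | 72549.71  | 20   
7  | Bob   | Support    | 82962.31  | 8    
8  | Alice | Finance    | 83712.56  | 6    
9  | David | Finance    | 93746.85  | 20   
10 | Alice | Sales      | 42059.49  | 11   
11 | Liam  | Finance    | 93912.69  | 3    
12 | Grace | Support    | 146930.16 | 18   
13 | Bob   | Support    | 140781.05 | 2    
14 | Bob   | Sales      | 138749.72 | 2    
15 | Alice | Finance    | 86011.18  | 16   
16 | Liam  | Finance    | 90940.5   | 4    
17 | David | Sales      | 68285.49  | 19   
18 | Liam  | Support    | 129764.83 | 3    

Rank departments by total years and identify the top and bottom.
SELECT department, SUM(years)
FROM employees
GROUP BY department
ORDER BY SUM(years)

All groups:
  Finance: 49
  Sales: 67
  Support: 69

Highest: Support (69)
Lowest: Finance (49)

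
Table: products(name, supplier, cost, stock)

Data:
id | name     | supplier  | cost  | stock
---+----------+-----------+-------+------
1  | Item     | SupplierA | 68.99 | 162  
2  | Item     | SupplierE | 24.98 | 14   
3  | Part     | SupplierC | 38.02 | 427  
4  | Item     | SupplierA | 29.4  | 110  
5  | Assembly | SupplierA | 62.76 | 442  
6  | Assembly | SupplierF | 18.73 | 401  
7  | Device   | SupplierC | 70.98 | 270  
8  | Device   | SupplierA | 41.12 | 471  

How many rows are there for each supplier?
SELECT supplier, COUNT(*) as count
FROM products
GROUP BY supplier

Result:
  SupplierA: 4
  SupplierC: 2
  SupplierE: 1
  SupplierF: 1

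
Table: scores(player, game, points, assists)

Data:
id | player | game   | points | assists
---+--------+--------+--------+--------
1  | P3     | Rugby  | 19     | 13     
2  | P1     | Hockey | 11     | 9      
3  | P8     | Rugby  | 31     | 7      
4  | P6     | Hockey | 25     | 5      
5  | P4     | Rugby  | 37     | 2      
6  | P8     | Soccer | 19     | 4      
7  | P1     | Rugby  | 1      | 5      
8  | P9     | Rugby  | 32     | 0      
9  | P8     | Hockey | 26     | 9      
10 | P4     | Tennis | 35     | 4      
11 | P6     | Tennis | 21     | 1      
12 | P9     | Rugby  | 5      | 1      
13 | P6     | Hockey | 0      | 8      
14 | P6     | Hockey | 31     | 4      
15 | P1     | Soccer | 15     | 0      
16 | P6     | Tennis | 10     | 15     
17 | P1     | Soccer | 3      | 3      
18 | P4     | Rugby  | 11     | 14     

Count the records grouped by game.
SELECT game, COUNT(*) as count
FROM scores
GROUP BY game

Result:
  Hockey: 5
  Rugby: 7
  Soccer: 3
  Tennis: 3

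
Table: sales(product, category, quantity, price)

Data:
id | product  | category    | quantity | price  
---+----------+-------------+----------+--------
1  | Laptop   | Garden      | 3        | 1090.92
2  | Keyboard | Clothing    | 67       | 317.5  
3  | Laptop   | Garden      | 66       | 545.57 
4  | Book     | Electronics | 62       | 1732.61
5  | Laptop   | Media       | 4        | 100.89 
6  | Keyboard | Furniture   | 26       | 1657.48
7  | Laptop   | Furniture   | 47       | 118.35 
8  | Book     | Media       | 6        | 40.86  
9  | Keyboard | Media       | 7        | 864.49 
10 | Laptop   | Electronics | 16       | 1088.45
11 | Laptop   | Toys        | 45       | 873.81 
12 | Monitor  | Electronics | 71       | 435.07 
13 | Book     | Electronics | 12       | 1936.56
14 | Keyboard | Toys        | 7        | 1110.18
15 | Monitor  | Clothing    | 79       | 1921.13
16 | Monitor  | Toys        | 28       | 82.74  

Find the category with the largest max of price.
SELECT category, MAX(price) as val
FROM sales
GROUP BY category
ORDER BY val DESC
LIMIT 1

Result: Electronics with max(price) = 1936.56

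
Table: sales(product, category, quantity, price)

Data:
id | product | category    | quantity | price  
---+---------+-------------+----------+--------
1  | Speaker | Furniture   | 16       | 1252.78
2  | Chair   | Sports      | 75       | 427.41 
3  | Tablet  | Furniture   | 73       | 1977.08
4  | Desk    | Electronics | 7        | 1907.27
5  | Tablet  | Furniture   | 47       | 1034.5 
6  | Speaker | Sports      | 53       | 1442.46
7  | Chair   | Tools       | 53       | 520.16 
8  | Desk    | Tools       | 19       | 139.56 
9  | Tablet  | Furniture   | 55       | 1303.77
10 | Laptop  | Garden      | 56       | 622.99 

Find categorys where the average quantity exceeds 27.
SELECT category, AVG(quantity)
FROM sales
GROUP BY category
HAVING AVG(quantity) > 27

Result:
  Furniture: avg=47.75
  Garden: avg=56.00
  Sports: avg=64.00
  Tools: avg=36.00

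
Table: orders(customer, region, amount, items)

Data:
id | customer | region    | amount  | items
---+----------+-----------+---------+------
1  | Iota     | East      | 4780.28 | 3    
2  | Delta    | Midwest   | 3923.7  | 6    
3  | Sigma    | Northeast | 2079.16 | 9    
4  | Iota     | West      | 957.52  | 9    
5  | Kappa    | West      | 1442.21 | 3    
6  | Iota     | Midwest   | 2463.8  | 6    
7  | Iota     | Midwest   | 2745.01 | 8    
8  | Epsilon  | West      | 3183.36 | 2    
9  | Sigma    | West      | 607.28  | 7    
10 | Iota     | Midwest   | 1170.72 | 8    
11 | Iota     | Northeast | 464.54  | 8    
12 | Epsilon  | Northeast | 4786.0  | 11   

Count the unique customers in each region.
SELECT region, COUNT(DISTINCT customer)
FROM orders
GROUP BY region

Result:
  East: 1 distinct
  Midwest: 2 distinct
  Northeast: 3 distinct
  West: 4 distinct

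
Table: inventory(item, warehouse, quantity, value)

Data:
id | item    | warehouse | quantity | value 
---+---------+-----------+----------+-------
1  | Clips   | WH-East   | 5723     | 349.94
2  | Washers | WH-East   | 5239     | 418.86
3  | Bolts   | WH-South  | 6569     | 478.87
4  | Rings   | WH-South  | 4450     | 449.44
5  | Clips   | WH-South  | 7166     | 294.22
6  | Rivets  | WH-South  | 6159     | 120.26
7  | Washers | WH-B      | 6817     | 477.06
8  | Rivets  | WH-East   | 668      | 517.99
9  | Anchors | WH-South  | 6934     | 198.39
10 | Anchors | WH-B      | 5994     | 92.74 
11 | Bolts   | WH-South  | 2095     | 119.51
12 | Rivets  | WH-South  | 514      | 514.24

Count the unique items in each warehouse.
SELECT warehouse, COUNT(DISTINCT item)
FROM inventory
GROUP BY warehouse

Result:
  WH-B: 2 distinct
  WH-East: 3 distinct
  WH-South: 5 distinct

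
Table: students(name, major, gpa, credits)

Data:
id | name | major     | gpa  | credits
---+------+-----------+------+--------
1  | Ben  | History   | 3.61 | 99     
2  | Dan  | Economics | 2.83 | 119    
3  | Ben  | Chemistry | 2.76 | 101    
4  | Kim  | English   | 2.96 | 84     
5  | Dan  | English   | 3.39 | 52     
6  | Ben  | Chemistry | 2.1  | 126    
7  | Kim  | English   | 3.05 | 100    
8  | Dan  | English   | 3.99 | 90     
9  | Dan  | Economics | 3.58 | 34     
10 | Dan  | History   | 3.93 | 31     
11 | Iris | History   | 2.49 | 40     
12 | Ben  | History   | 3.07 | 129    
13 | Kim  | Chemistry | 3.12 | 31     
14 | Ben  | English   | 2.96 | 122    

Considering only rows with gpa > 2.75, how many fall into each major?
SELECT major, COUNT(*)
FROM students
WHERE gpa > 2.75
GROUP BY major

Note: WHERE filters rows before grouping.

Result:
  Chemistry: 2
  Economics: 2
  English: 5
  History: 3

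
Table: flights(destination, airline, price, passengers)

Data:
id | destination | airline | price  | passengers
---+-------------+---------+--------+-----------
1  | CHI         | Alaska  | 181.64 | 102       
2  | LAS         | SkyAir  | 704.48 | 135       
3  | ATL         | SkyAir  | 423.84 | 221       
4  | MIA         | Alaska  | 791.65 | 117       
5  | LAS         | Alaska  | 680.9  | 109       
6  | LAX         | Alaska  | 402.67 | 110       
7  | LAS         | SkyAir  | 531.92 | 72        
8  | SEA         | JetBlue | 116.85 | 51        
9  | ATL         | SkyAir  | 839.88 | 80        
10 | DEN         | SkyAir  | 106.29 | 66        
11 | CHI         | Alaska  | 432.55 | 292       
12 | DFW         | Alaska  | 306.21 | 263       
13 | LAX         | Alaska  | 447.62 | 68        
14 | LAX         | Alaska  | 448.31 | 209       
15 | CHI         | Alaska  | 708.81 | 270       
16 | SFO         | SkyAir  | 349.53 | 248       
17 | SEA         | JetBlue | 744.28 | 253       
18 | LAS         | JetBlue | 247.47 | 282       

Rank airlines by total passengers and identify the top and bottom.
SELECT airline, SUM(passengers)
FROM flights
GROUP BY airline
ORDER BY SUM(passengers)

All groups:
  JetBlue: 586
  SkyAir: 822
  Alaska: 1540

Highest: Alaska (1540)
Lowest: JetBlue (586)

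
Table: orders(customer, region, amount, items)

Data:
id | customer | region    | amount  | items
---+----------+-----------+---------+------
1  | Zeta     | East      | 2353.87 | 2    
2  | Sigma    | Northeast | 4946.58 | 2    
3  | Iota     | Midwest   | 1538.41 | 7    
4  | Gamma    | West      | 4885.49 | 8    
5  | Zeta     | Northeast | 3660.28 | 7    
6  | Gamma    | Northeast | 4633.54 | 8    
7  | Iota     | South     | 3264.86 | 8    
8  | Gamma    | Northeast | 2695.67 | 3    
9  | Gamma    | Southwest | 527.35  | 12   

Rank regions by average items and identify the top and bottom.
SELECT region, AVG(items)
FROM orders
GROUP BY region
ORDER BY AVG(items)

All groups:
  East: 2.00
  Northeast: 5.00
  Midwest: 7.00
  South: 8.00
  West: 8.00
  Southwest: 12.00

Highest: Southwest (12.00)
Lowest: East (2.00)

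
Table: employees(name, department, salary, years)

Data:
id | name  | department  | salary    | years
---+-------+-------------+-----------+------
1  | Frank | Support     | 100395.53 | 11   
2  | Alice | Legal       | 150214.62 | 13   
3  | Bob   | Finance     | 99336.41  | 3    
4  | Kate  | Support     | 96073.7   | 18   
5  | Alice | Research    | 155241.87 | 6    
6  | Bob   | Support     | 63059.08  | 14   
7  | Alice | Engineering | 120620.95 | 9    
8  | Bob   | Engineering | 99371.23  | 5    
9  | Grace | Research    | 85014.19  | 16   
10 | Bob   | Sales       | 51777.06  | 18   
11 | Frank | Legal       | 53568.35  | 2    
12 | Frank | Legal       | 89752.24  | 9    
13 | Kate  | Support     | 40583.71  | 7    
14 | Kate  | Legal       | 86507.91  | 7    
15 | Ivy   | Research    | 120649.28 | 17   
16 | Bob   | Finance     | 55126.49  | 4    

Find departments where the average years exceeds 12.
SELECT department, AVG(years)
FROM employees
GROUP BY department
HAVING AVG(years) > 12

Result:
  Research: avg=13.00
  Sales: avg=18.00
  Support: avg=12.50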